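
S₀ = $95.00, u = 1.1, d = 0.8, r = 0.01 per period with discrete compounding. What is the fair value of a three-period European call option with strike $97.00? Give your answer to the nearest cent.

$9.80

Risk-neutral probability p = (1 + 0.01 − 0.8)/(1.1 − 0.8) = 0.2100/0.3000 = 0.7000
Terminal stock prices: S_uuu = 126.4, S_uud = 91.96, S_udd = 66.88, S_ddd = 48.64
Terminal payoffs (S − K): max(29.45, 0) = 29.45, max(-5.04, 0) = 0, max(-30.12, 0) = 0, max(-48.36, 0) = 0
Node uu (S = 115): V_uu = 1/1.01·[0.7000·29.4450 + 0.3000·0.0000] = 20.4074
Node ud (S = 83.6): V_ud = 1/1.01·[0.7000·0.0000 + 0.3000·0.0000] = 0.0000
Node dd (S = 60.8): V_dd = 1/1.01·[0.7000·0.0000 + 0.3000·0.0000] = 0.0000
Node u (S = 104.5): V_u = 1/1.01·[0.7000·20.4074 + 0.3000·0.0000] = 14.1438
Node d (S = 76): V_d = 1/1.01·[0.7000·0.0000 + 0.3000·0.0000] = 0.0000
Node 0 (S = 95): V_0 = 1/1.01·[0.7000·14.1438 + 0.3000·0.0000] = 9.8026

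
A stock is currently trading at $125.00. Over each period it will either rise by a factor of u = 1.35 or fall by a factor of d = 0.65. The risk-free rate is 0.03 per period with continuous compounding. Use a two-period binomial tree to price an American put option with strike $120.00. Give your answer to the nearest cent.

$19.58

Risk-neutral probability p = (e^0.03 − 0.65)/(1.35 − 0.65) = 0.3805/0.7000 = 0.5435
Terminal stock prices: S_uu = 227.8, S_ud = 109.7, S_dd = 52.81
Terminal payoffs (K − S): max(-107.8, 0) = 0, max(10.31, 0) = 10.31, max(67.19, 0) = 67.19
Node u (S = 168.8): continuation = e^(−0.03)·[0.5435·0.0000 + 0.4565·10.3125] = 4.5685; exercise value = 0.0000 ≤ continuation, so V_u = 4.5685
Node d (S = 81.25): continuation = e^(−0.03)·[0.5435·10.3125 + 0.4565·67.1875] = 35.2035; exercise value = 38.7500 > continuation, so V_d = 38.7500 (exercise)
Node 0 (S = 125): continuation = e^(−0.03)·[0.5435·4.5685 + 0.4565·38.7500] = 19.5759; exercise value = 0.0000 ≤ continuation, so V_0 = 19.5759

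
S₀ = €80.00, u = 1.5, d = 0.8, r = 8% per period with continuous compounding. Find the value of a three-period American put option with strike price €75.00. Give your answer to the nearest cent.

Risk-neutral probability p = (e^0.08 − 0.8)/(1.5 − 0.8) = 0.2833/0.7000 = 0.4047
Terminal stock prices: S_uuu = 270, S_uud = 144, S_udd = 76.8, S_ddd = 40.96
Terminal payoffs (K − S): max(-195, 0) = 0, max(-69, 0) = 0, max(-1.8, 0) = 0, max(34.04, 0) = 34.04
Node uu (S = 180): continuation = e^(−0.08)·[0.4047·0.0000 + 0.5953·0.0000] = 0.0000; exercise value = 0.0000 ≤ continuation, so V_uu = 0.0000
Node ud (S = 96): continuation = e^(−0.08)·[0.4047·0.0000 + 0.5953·0.0000] = 0.0000; exercise value = 0.0000 ≤ continuation, so V_ud = 0.0000
Node dd (S = 51.2): continuation = e^(−0.08)·[0.4047·0.0000 + 0.5953·34.0400] = 18.7062; exercise value = 23.8000 > continuation, so V_dd = 23.8000 (exercise)
Node u (S = 120): continuation = e^(−0.08)·[0.4047·0.0000 + 0.5953·0.0000] = 0.0000; exercise value = 0.0000 ≤ continuation, so V_u = 0.0000
Node d (S = 64): continuation = e^(−0.08)·[0.4047·0.0000 + 0.5953·23.8000] = 13.0789; exercise value = 11.0000 ≤ continuation, so V_d = 13.0789
Node 0 (S = 80): continuation = e^(−0.08)·[0.4047·0.0000 + 0.5953·13.0789] = 7.1873; exercise value = 0.0000 ≤ continuation, so V_0 = 7.1873

€7.19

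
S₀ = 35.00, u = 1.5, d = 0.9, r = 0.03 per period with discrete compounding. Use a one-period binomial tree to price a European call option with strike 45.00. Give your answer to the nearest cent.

Risk-neutral probability p = (1 + 0.03 − 0.9)/(1.5 − 0.9) = 0.1300/0.6000 = 0.2167
Terminal stock prices: S_u = 52.5, S_d = 31.5
Terminal payoffs (S − K): max(7.5, 0) = 7.5, max(-13.5, 0) = 0
Node 0 (S = 35): V_0 = 1/1.03·[0.2167·7.5000 + 0.7833·0.0000] = 1.5777

1.58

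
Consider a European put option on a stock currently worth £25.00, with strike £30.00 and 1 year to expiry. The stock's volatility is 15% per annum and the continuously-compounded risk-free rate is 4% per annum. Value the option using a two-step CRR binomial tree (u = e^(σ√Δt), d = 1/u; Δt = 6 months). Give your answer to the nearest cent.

£4.11

CRR parameters: u = e^(σ√Δt) = e^(0.15·√0.5) = 1.1119, d = 1/u = 0.8994
Per-period rate: rΔt = 0.04·0.5 = 0.02, so R = e^0.02 = 1.0202
Risk-neutral probability p = (e^0.02 − 0.8994)/(1.1119 − 0.8994) = 0.1208/0.2125 = 0.5686
Terminal stock prices: S_uu = 30.91, S_ud = 25, S_dd = 20.22
Terminal payoffs (K − S): max(-0.9078, 0) = 0, max(5, 0) = 5, max(9.779, 0) = 9.779
Node u (S = 27.8): V_u = e^(−0.02)·[0.5686·0.0000 + 0.4314·5.0000] = 2.1145
Node d (S = 22.48): V_d = e^(−0.02)·[0.5686·5.0000 + 0.4314·9.7786] = 6.9218
Node 0 (S = 25): V_0 = e^(−0.02)·[0.5686·2.1145 + 0.4314·6.9218] = 4.1056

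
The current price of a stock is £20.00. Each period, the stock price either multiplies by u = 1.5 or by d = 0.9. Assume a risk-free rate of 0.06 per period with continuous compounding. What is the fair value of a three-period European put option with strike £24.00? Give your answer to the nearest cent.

£3.06

Risk-neutral probability p = (e^0.06 − 0.9)/(1.5 − 0.9) = 0.1618/0.6000 = 0.2697
Terminal stock prices: S_uuu = 67.5, S_uud = 40.5, S_udd = 24.3, S_ddd = 14.58
Terminal payoffs (K − S): max(-43.5, 0) = 0, max(-16.5, 0) = 0, max(-0.3, 0) = 0, max(9.42, 0) = 9.42
Node uu (S = 45): V_uu = e^(−0.06)·[0.2697·0.0000 + 0.7303·0.0000] = 0.0000
Node ud (S = 27): V_ud = e^(−0.06)·[0.2697·0.0000 + 0.7303·0.0000] = 0.0000
Node dd (S = 16.2): V_dd = e^(−0.06)·[0.2697·0.0000 + 0.7303·9.4200] = 6.4786
Node u (S = 30): V_u = e^(−0.06)·[0.2697·0.0000 + 0.7303·0.0000] = 0.0000
Node d (S = 18): V_d = e^(−0.06)·[0.2697·0.0000 + 0.7303·6.4786] = 4.4556
Node 0 (S = 20): V_0 = e^(−0.06)·[0.2697·0.0000 + 0.7303·4.4556] = 3.0643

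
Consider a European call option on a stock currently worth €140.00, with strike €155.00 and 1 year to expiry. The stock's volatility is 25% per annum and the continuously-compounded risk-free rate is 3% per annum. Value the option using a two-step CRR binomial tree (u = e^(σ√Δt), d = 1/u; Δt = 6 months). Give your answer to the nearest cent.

CRR parameters: u = e^(σ√Δt) = e^(0.25·√0.5) = 1.1934, d = 1/u = 0.8380
Per-period rate: rΔt = 0.03·0.5 = 0.015, so R = e^0.015 = 1.0151
Risk-neutral probability p = (e^0.015 − 0.8380)/(1.1934 − 0.8380) = 0.1771/0.3554 = 0.4984
Terminal stock prices: S_uu = 199.4, S_ud = 140, S_dd = 98.31
Terminal payoffs (S − K): max(44.38, 0) = 44.38, max(-15, 0) = 0, max(-56.69, 0) = 0
Node u (S = 167.1): V_u = e^(−0.015)·[0.4984·44.3767 + 0.5016·0.0000] = 21.7900
Node d (S = 117.3): V_d = e^(−0.015)·[0.4984·0.0000 + 0.5016·0.0000] = 0.0000
Node 0 (S = 140): V_0 = e^(−0.015)·[0.4984·21.7900 + 0.5016·0.0000] = 10.6994

€10.70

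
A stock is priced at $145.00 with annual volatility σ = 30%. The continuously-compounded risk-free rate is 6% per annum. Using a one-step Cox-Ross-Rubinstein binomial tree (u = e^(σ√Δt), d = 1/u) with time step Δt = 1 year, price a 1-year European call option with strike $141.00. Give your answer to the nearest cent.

$27.17

CRR parameters: u = e^(σ√Δt) = e^(0.3·√1) = 1.3499, d = 1/u = 0.7408
Per-period rate: rΔt = 0.06·1 = 0.06, so R = e^0.06 = 1.0618
Risk-neutral probability p = (e^0.06 − 0.7408)/(1.3499 − 0.7408) = 0.3210/0.6090 = 0.5271
Terminal stock prices: S_u = 195.7, S_d = 107.4
Terminal payoffs (S − K): max(54.73, 0) = 54.73, max(-33.58, 0) = 0
Node 0 (S = 145): V_0 = e^(−0.06)·[0.5271·54.7295 + 0.4729·0.0000] = 27.1674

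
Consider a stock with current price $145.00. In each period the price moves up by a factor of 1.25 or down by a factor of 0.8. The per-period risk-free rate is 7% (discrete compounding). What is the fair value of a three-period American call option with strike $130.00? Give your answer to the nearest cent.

Risk-neutral probability p = (1 + 0.07 − 0.8)/(1.25 − 0.8) = 0.2700/0.4500 = 0.6000
Terminal stock prices: S_uuu = 283.2, S_uud = 181.2, S_udd = 116, S_ddd = 74.24
Terminal payoffs (S − K): max(153.2, 0) = 153.2, max(51.25, 0) = 51.25, max(-14, 0) = 0, max(-55.76, 0) = 0
Node uu (S = 226.6): continuation = 1/1.07·[0.6000·153.2031 + 0.4000·51.2500] = 105.0672; exercise value = 96.5625 ≤ continuation, so V_uu = 105.0672
Node ud (S = 145): continuation = 1/1.07·[0.6000·51.2500 + 0.4000·0.0000] = 28.7383; exercise value = 15.0000 ≤ continuation, so V_ud = 28.7383
Node dd (S = 92.8): continuation = 1/1.07·[0.6000·0.0000 + 0.4000·0.0000] = 0.0000; exercise value = 0.0000 ≤ continuation, so V_dd = 0.0000
Node u (S = 181.2): continuation = 1/1.07·[0.6000·105.0672 + 0.4000·28.7383] = 69.6595; exercise value = 51.2500 ≤ continuation, so V_u = 69.6595
Node d (S = 116): continuation = 1/1.07·[0.6000·28.7383 + 0.4000·0.0000] = 16.1149; exercise value = 0.0000 ≤ continuation, so V_d = 16.1149
Node 0 (S = 145): continuation = 1/1.07·[0.6000·69.6595 + 0.4000·16.1149] = 45.0857; exercise value = 15.0000 ≤ continuation, so V_0 = 45.0857

$45.09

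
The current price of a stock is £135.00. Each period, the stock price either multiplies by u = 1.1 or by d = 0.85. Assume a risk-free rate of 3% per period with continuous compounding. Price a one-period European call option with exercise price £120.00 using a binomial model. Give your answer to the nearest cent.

Risk-neutral probability p = (e^0.03 − 0.85)/(1.1 − 0.85) = 0.1805/0.2500 = 0.7218
Terminal stock prices: S_u = 148.5, S_d = 114.8
Terminal payoffs (S − K): max(28.5, 0) = 28.5, max(-5.25, 0) = 0
Node 0 (S = 135): V_0 = e^(−0.03)·[0.7218·28.5000 + 0.2782·0.0000] = 19.9638

£19.96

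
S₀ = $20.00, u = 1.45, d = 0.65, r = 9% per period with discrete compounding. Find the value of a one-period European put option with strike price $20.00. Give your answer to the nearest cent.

Risk-neutral probability p = (1 + 0.09 − 0.65)/(1.45 − 0.65) = 0.4400/0.8000 = 0.5500
Terminal stock prices: S_u = 29, S_d = 13
Terminal payoffs (K − S): max(-9, 0) = 0, max(7, 0) = 7
Node 0 (S = 20): V_0 = 1/1.09·[0.5500·0.0000 + 0.4500·7.0000] = 2.8899

$2.89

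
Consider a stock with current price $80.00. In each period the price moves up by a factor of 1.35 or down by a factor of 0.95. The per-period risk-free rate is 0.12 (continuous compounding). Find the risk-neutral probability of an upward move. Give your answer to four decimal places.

Risk-neutral probability p = (e^0.12 − 0.95)/(1.35 − 0.95) = 0.1775/0.4000 = 0.4437

p = 0.4437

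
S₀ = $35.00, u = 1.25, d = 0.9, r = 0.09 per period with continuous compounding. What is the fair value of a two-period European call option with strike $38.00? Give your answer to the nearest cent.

Risk-neutral probability p = (e^0.09 − 0.9)/(1.25 − 0.9) = 0.1942/0.3500 = 0.5548
Terminal stock prices: S_uu = 54.69, S_ud = 39.38, S_dd = 28.35
Terminal payoffs (S − K): max(16.69, 0) = 16.69, max(1.375, 0) = 1.375, max(-9.65, 0) = 0
Node u (S = 43.75): V_u = e^(−0.09)·[0.5548·16.6875 + 0.4452·1.3750] = 9.0206
Node d (S = 31.5): V_d = e^(−0.09)·[0.5548·1.3750 + 0.4452·0.0000] = 0.6972
Node 0 (S = 35): V_0 = e^(−0.09)·[0.5548·9.0206 + 0.4452·0.6972] = 4.8574

$4.86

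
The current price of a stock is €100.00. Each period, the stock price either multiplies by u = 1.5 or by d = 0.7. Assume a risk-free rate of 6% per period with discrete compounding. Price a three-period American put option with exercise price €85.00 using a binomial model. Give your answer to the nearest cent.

Risk-neutral probability p = (1 + 0.06 − 0.7)/(1.5 − 0.7) = 0.3600/0.8000 = 0.4500
Terminal stock prices: S_uuu = 337.5, S_uud = 157.5, S_udd = 73.5, S_ddd = 34.3
Terminal payoffs (K − S): max(-252.5, 0) = 0, max(-72.5, 0) = 0, max(11.5, 0) = 11.5, max(50.7, 0) = 50.7
Node uu (S = 225): continuation = 1/1.06·[0.4500·0.0000 + 0.5500·0.0000] = 0.0000; exercise value = 0.0000 ≤ continuation, so V_uu = 0.0000
Node ud (S = 105): continuation = 1/1.06·[0.4500·0.0000 + 0.5500·11.5000] = 5.9670; exercise value = 0.0000 ≤ continuation, so V_ud = 5.9670
Node dd (S = 49): continuation = 1/1.06·[0.4500·11.5000 + 0.5500·50.7000] = 31.1887; exercise value = 36.0000 > continuation, so V_dd = 36.0000 (exercise)
Node u (S = 150): continuation = 1/1.06·[0.4500·0.0000 + 0.5500·5.9670] = 3.0961; exercise value = 0.0000 ≤ continuation, so V_u = 3.0961
Node d (S = 70): continuation = 1/1.06·[0.4500·5.9670 + 0.5500·36.0000] = 21.2124; exercise value = 15.0000 ≤ continuation, so V_d = 21.2124
Node 0 (S = 100): continuation = 1/1.06·[0.4500·3.0961 + 0.5500·21.2124] = 12.3208; exercise value = 0.0000 ≤ continuation, so V_0 = 12.3208

€12.32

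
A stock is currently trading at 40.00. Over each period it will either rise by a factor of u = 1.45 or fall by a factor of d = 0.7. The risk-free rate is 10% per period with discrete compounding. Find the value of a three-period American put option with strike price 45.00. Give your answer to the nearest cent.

8.66

Risk-neutral probability p = (1 + 0.1 − 0.7)/(1.45 − 0.7) = 0.4000/0.7500 = 0.5333
Terminal stock prices: S_uuu = 121.9, S_uud = 58.87, S_udd = 28.42, S_ddd = 13.72
Terminal payoffs (K − S): max(-76.94, 0) = 0, max(-13.87, 0) = 0, max(16.58, 0) = 16.58, max(31.28, 0) = 31.28
Node uu (S = 84.1): continuation = 1/1.1·[0.5333·0.0000 + 0.4667·0.0000] = 0.0000; exercise value = 0.0000 ≤ continuation, so V_uu = 0.0000
Node ud (S = 40.6): continuation = 1/1.1·[0.5333·0.0000 + 0.4667·16.5800] = 7.0339; exercise value = 4.4000 ≤ continuation, so V_ud = 7.0339
Node dd (S = 19.6): continuation = 1/1.1·[0.5333·16.5800 + 0.4667·31.2800] = 21.3091; exercise value = 25.4000 > continuation, so V_dd = 25.4000 (exercise)
Node u (S = 58): continuation = 1/1.1·[0.5333·0.0000 + 0.4667·7.0339] = 2.9841; exercise value = 0.0000 ≤ continuation, so V_u = 2.9841
Node d (S = 28): continuation = 1/1.1·[0.5333·7.0339 + 0.4667·25.4000] = 14.1862; exercise value = 17.0000 > continuation, so V_d = 17.0000 (exercise)
Node 0 (S = 40): continuation = 1/1.1·[0.5333·2.9841 + 0.4667·17.0000] = 8.6590; exercise value = 5.0000 ≤ continuation, so V_0 = 8.6590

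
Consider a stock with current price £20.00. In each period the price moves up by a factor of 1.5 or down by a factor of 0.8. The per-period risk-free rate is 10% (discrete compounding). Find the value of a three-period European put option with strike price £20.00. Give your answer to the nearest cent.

£1.62

Risk-neutral probability p = (1 + 0.1 − 0.8)/(1.5 − 0.8) = 0.3000/0.7000 = 0.4286
Terminal stock prices: S_uuu = 67.5, S_uud = 36, S_udd = 19.2, S_ddd = 10.24
Terminal payoffs (K − S): max(-47.5, 0) = 0, max(-16, 0) = 0, max(0.8, 0) = 0.8, max(9.76, 0) = 9.76
Node uu (S = 45): V_uu = 1/1.1·[0.4286·0.0000 + 0.5714·0.0000] = 0.0000
Node ud (S = 24): V_ud = 1/1.1·[0.4286·0.0000 + 0.5714·0.8000] = 0.4156
Node dd (S = 12.8): V_dd = 1/1.1·[0.4286·0.8000 + 0.5714·9.7600] = 5.3818
Node u (S = 30): V_u = 1/1.1·[0.4286·0.0000 + 0.5714·0.4156] = 0.2159
Node d (S = 16): V_d = 1/1.1·[0.4286·0.4156 + 0.5714·5.3818] = 2.9577
Node 0 (S = 20): V_0 = 1/1.1·[0.4286·0.2159 + 0.5714·2.9577] = 1.6206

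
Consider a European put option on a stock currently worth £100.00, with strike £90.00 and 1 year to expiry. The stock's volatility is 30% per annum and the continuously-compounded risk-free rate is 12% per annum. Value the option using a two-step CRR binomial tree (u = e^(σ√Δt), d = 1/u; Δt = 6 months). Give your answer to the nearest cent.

£3.63

CRR parameters: u = e^(σ√Δt) = e^(0.3·√0.5) = 1.2363, d = 1/u = 0.8089
Per-period rate: rΔt = 0.12·0.5 = 0.06, so R = e^0.06 = 1.0618
Risk-neutral probability p = (e^0.06 − 0.8089)/(1.2363 − 0.8089) = 0.2530/0.4275 = 0.5918
Terminal stock prices: S_uu = 152.8, S_ud = 100, S_dd = 65.43
Terminal payoffs (K − S): max(-62.85, 0) = 0, max(-10, 0) = 0, max(24.57, 0) = 24.57
Node u (S = 123.6): V_u = e^(−0.06)·[0.5918·0.0000 + 0.4082·0.0000] = 0.0000
Node d (S = 80.89): V_d = e^(−0.06)·[0.5918·0.0000 + 0.4082·24.5749] = 9.4466
Node 0 (S = 100): V_0 = e^(−0.06)·[0.5918·0.0000 + 0.4082·9.4466] = 3.6313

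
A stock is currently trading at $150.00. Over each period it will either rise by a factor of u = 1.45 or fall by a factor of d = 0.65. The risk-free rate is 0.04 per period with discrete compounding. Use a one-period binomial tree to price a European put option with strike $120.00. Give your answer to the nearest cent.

$11.09

Risk-neutral probability p = (1 + 0.04 − 0.65)/(1.45 − 0.65) = 0.3900/0.8000 = 0.4875
Terminal stock prices: S_u = 217.5, S_d = 97.5
Terminal payoffs (K − S): max(-97.5, 0) = 0, max(22.5, 0) = 22.5
Node 0 (S = 150): V_0 = 1/1.04·[0.4875·0.0000 + 0.5125·22.5000] = 11.0877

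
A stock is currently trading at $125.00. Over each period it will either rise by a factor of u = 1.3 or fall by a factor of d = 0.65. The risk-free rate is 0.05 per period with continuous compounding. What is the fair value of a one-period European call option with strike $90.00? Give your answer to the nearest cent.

Risk-neutral probability p = (e^0.05 − 0.65)/(1.3 − 0.65) = 0.4013/0.6500 = 0.6173
Terminal stock prices: S_u = 162.5, S_d = 81.25
Terminal payoffs (S − K): max(72.5, 0) = 72.5, max(-8.75, 0) = 0
Node 0 (S = 125): V_0 = e^(−0.05)·[0.6173·72.5000 + 0.3827·0.0000] = 42.5743

$42.57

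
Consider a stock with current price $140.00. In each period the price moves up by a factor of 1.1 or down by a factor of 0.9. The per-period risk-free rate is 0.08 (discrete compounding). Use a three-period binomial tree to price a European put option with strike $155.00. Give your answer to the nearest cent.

Risk-neutral probability p = (1 + 0.08 − 0.9)/(1.1 − 0.9) = 0.1800/0.2000 = 0.9000
Terminal stock prices: S_uuu = 186.3, S_uud = 152.5, S_udd = 124.7, S_ddd = 102.1
Terminal payoffs (K − S): max(-31.34, 0) = 0, max(2.54, 0) = 2.54, max(30.26, 0) = 30.26, max(52.94, 0) = 52.94
Node uu (S = 169.4): V_uu = 1/1.08·[0.9000·0.0000 + 0.1000·2.5400] = 0.2352
Node ud (S = 138.6): V_ud = 1/1.08·[0.9000·2.5400 + 0.1000·30.2600] = 4.9185
Node dd (S = 113.4): V_dd = 1/1.08·[0.9000·30.2600 + 0.1000·52.9400] = 30.1185
Node u (S = 154): V_u = 1/1.08·[0.9000·0.2352 + 0.1000·4.9185] = 0.6514
Node d (S = 126): V_d = 1/1.08·[0.9000·4.9185 + 0.1000·30.1185] = 6.8875
Node 0 (S = 140): V_0 = 1/1.08·[0.9000·0.6514 + 0.1000·6.8875] = 1.1806

$1.18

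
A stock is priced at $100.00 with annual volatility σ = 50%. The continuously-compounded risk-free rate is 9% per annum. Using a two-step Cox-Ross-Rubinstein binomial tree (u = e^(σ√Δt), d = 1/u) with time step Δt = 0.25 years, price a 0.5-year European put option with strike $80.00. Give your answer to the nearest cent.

$4.95

CRR parameters: u = e^(σ√Δt) = e^(0.5·√0.25) = 1.2840, d = 1/u = 0.7788
Per-period rate: rΔt = 0.09·0.25 = 0.0225, so R = e^0.0225 = 1.0228
Risk-neutral probability p = (e^0.0225 − 0.7788)/(1.2840 − 0.7788) = 0.2440/0.5052 = 0.4829
Terminal stock prices: S_uu = 164.9, S_ud = 100, S_dd = 60.65
Terminal payoffs (K − S): max(-84.87, 0) = 0, max(-20, 0) = 0, max(19.35, 0) = 19.35
Node u (S = 128.4): V_u = e^(−0.0225)·[0.4829·0.0000 + 0.5171·0.0000] = 0.0000
Node d (S = 77.88): V_d = e^(−0.0225)·[0.4829·0.0000 + 0.5171·19.3469] = 9.7824
Node 0 (S = 100): V_0 = e^(−0.0225)·[0.4829·0.0000 + 0.5171·9.7824] = 4.9463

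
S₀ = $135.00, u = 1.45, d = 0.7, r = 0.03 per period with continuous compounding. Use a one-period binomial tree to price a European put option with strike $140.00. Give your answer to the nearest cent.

Risk-neutral probability p = (e^0.03 − 0.7)/(1.45 − 0.7) = 0.3305/0.7500 = 0.4406
Terminal stock prices: S_u = 195.8, S_d = 94.5
Terminal payoffs (K − S): max(-55.75, 0) = 0, max(45.5, 0) = 45.5
Node 0 (S = 135): V_0 = e^(−0.03)·[0.4406·0.0000 + 0.5594·45.5000] = 24.7002

$24.70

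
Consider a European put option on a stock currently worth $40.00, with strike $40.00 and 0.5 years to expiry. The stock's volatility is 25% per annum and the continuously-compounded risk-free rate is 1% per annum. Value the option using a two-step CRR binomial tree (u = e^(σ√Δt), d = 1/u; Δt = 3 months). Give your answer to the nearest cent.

CRR parameters: u = e^(σ√Δt) = e^(0.25·√0.25) = 1.1331, d = 1/u = 0.8825
Per-period rate: rΔt = 0.01·0.25 = 0.0025, so R = e^0.0025 = 1.0025
Risk-neutral probability p = (e^0.0025 − 0.8825)/(1.1331 − 0.8825) = 0.1200/0.2507 = 0.4788
Terminal stock prices: S_uu = 51.36, S_ud = 40, S_dd = 31.15
Terminal payoffs (K − S): max(-11.36, 0) = 0, max(0, 0) = 0, max(8.848, 0) = 8.848
Node u (S = 45.33): V_u = e^(−0.0025)·[0.4788·0.0000 + 0.5212·0.0000] = 0.0000
Node d (S = 35.3): V_d = e^(−0.0025)·[0.4788·0.0000 + 0.5212·8.8480] = 4.6002
Node 0 (S = 40): V_0 = e^(−0.0025)·[0.4788·0.0000 + 0.5212·4.6002] = 2.3918

$2.39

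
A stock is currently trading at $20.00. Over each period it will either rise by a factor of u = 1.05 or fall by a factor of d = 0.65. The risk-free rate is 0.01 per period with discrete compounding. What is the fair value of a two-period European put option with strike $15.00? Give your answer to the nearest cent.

$0.30

Risk-neutral probability p = (1 + 0.01 − 0.65)/(1.05 − 0.65) = 0.3600/0.4000 = 0.9000
Terminal stock prices: S_uu = 22.05, S_ud = 13.65, S_dd = 8.45
Terminal payoffs (K − S): max(-7.05, 0) = 0, max(1.35, 0) = 1.35, max(6.55, 0) = 6.55
Node u (S = 21): V_u = 1/1.01·[0.9000·0.0000 + 0.1000·1.3500] = 0.1337
Node d (S = 13): V_d = 1/1.01·[0.9000·1.3500 + 0.1000·6.5500] = 1.8515
Node 0 (S = 20): V_0 = 1/1.01·[0.9000·0.1337 + 0.1000·1.8515] = 0.3024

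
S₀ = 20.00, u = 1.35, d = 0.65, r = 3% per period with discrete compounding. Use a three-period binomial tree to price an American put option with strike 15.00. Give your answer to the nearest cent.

2.04

Risk-neutral probability p = (1 + 0.03 − 0.65)/(1.35 − 0.65) = 0.3800/0.7000 = 0.5429
Terminal stock prices: S_uuu = 49.21, S_uud = 23.69, S_udd = 11.41, S_ddd = 5.492
Terminal payoffs (K − S): max(-34.21, 0) = 0, max(-8.693, 0) = 0, max(3.592, 0) = 3.592, max(9.508, 0) = 9.508
Node uu (S = 36.45): continuation = 1/1.03·[0.5429·0.0000 + 0.4571·0.0000] = 0.0000; exercise value = 0.0000 ≤ continuation, so V_uu = 0.0000
Node ud (S = 17.55): continuation = 1/1.03·[0.5429·0.0000 + 0.4571·3.5925] = 1.5945; exercise value = 0.0000 ≤ continuation, so V_ud = 1.5945
Node dd (S = 8.45): continuation = 1/1.03·[0.5429·3.5925 + 0.4571·9.5075] = 6.1131; exercise value = 6.5500 > continuation, so V_dd = 6.5500 (exercise)
Node u (S = 27): continuation = 1/1.03·[0.5429·0.0000 + 0.4571·1.5945] = 0.7077; exercise value = 0.0000 ≤ continuation, so V_u = 0.7077
Node d (S = 13): continuation = 1/1.03·[0.5429·1.5945 + 0.4571·6.5500] = 3.7474; exercise value = 2.0000 ≤ continuation, so V_d = 3.7474
Node 0 (S = 20): continuation = 1/1.03·[0.5429·0.7077 + 0.4571·3.7474] = 2.0362; exercise value = 0.0000 ≤ continuation, so V_0 = 2.0362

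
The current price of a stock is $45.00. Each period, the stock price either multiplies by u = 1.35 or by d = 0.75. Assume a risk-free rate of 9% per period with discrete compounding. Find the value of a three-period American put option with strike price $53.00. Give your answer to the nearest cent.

Risk-neutral probability p = (1 + 0.09 − 0.75)/(1.35 − 0.75) = 0.3400/0.6000 = 0.5667
Terminal stock prices: S_uuu = 110.7, S_uud = 61.51, S_udd = 34.17, S_ddd = 18.98
Terminal payoffs (K − S): max(-57.72, 0) = 0, max(-8.509, 0) = 0, max(18.83, 0) = 18.83, max(34.02, 0) = 34.02
Node uu (S = 82.01): continuation = 1/1.09·[0.5667·0.0000 + 0.4333·0.0000] = 0.0000; exercise value = 0.0000 ≤ continuation, so V_uu = 0.0000
Node ud (S = 45.56): continuation = 1/1.09·[0.5667·0.0000 + 0.4333·18.8281] = 7.4852; exercise value = 7.4375 ≤ continuation, so V_ud = 7.4852
Node dd (S = 25.31): continuation = 1/1.09·[0.5667·18.8281 + 0.4333·34.0156] = 23.3114; exercise value = 27.6875 > continuation, so V_dd = 27.6875 (exercise)
Node u (S = 60.75): continuation = 1/1.09·[0.5667·0.0000 + 0.4333·7.4852] = 2.9758; exercise value = 0.0000 ≤ continuation, so V_u = 2.9758
Node d (S = 33.75): continuation = 1/1.09·[0.5667·7.4852 + 0.4333·27.6875] = 14.8986; exercise value = 19.2500 > continuation, so V_d = 19.2500 (exercise)
Node 0 (S = 45): continuation = 1/1.09·[0.5667·2.9758 + 0.4333·19.2500] = 9.1999; exercise value = 8.0000 ≤ continuation, so V_0 = 9.1999

$9.20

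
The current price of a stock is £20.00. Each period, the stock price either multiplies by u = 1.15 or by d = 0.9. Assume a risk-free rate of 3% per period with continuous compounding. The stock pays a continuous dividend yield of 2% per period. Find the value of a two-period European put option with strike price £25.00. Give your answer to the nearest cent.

Per-period risk-free factor R = e^0.03 = 1.0305; dividend-adjusted growth = e^(0.03−0.02) = 1.0101.
Risk-neutral probability p = (1.0101 − 0.9)/(1.15 − 0.9) = 0.1101/0.2500 = 0.4402
Terminal stock prices: S_uu = 26.45, S_ud = 20.7, S_dd = 16.2
Terminal payoffs (K − S): max(-1.45, 0) = 0, max(4.3, 0) = 4.3, max(8.8, 0) = 8.8
Node u (S = 23): V_u = e^(−0.03)·[0.4402·0.0000 + 0.5598·4.3000] = 2.3360
Node d (S = 18): V_d = e^(−0.03)·[0.4402·4.3000 + 0.5598·8.8000] = 6.6176
Node 0 (S = 20): V_0 = e^(−0.03)·[0.4402·2.3360 + 0.5598·6.6176] = 4.5929

£4.59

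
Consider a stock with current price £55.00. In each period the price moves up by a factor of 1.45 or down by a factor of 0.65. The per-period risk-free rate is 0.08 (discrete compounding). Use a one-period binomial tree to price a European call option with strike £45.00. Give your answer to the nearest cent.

Risk-neutral probability p = (1 + 0.08 − 0.65)/(1.45 − 0.65) = 0.4300/0.8000 = 0.5375
Terminal stock prices: S_u = 79.75, S_d = 35.75
Terminal payoffs (S − K): max(34.75, 0) = 34.75, max(-9.25, 0) = 0
Node 0 (S = 55): V_0 = 1/1.08·[0.5375·34.7500 + 0.4625·0.0000] = 17.2946

£17.29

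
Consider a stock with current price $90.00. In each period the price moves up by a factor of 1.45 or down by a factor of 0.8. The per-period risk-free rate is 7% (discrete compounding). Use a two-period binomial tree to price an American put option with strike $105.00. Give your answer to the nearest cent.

Risk-neutral probability p = (1 + 0.07 − 0.8)/(1.45 − 0.8) = 0.2700/0.6500 = 0.4154
Terminal stock prices: S_uu = 189.2, S_ud = 104.4, S_dd = 57.6
Terminal payoffs (K − S): max(-84.22, 0) = 0, max(0.6, 0) = 0.6, max(47.4, 0) = 47.4
Node u (S = 130.5): continuation = 1/1.07·[0.4154·0.0000 + 0.5846·0.6000] = 0.3278; exercise value = 0.0000 ≤ continuation, so V_u = 0.3278
Node d (S = 72): continuation = 1/1.07·[0.4154·0.6000 + 0.5846·47.4000] = 26.1308; exercise value = 33.0000 > continuation, so V_d = 33.0000 (exercise)
Node 0 (S = 90): continuation = 1/1.07·[0.4154·0.3278 + 0.5846·33.0000] = 18.1575; exercise value = 15.0000 ≤ continuation, so V_0 = 18.1575

$18.16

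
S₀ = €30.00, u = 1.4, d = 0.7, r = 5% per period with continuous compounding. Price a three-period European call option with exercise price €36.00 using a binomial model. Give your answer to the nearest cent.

€6.71

Risk-neutral probability p = (e^0.05 − 0.7)/(1.4 − 0.7) = 0.3513/0.7000 = 0.5018
Terminal stock prices: S_uuu = 82.32, S_uud = 41.16, S_udd = 20.58, S_ddd = 10.29
Terminal payoffs (S − K): max(46.32, 0) = 46.32, max(5.16, 0) = 5.16, max(-15.42, 0) = 0, max(-25.71, 0) = 0
Node uu (S = 58.8): V_uu = e^(−0.05)·[0.5018·46.3200 + 0.4982·5.1600] = 24.5557
Node ud (S = 29.4): V_ud = e^(−0.05)·[0.5018·5.1600 + 0.4982·0.0000] = 2.4631
Node dd (S = 14.7): V_dd = e^(−0.05)·[0.5018·0.0000 + 0.4982·0.0000] = 0.0000
Node u (S = 42): V_u = e^(−0.05)·[0.5018·24.5557 + 0.4982·2.4631] = 12.8887
Node d (S = 21): V_d = e^(−0.05)·[0.5018·2.4631 + 0.4982·0.0000] = 1.1757
Node 0 (S = 30): V_0 = e^(−0.05)·[0.5018·12.8887 + 0.4982·1.1757] = 6.7095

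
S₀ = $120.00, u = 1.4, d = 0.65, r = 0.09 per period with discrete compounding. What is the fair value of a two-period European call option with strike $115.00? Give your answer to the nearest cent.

$34.82

Risk-neutral probability p = (1 + 0.09 − 0.65)/(1.4 − 0.65) = 0.4400/0.7500 = 0.5867
Terminal stock prices: S_uu = 235.2, S_ud = 109.2, S_dd = 50.7
Terminal payoffs (S − K): max(120.2, 0) = 120.2, max(-5.8, 0) = 0, max(-64.3, 0) = 0
Node u (S = 168): V_u = 1/1.09·[0.5867·120.2000 + 0.4133·0.0000] = 64.6948
Node d (S = 78): V_d = 1/1.09·[0.5867·0.0000 + 0.4133·0.0000] = 0.0000
Node 0 (S = 120): V_0 = 1/1.09·[0.5867·64.6948 + 0.4133·0.0000] = 34.8204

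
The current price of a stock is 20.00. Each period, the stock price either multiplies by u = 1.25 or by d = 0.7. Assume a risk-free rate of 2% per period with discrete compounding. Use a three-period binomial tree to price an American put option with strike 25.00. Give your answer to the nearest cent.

Risk-neutral probability p = (1 + 0.02 − 0.7)/(1.25 − 0.7) = 0.3200/0.5500 = 0.5818
Terminal stock prices: S_uuu = 39.06, S_uud = 21.88, S_udd = 12.25, S_ddd = 6.86
Terminal payoffs (K − S): max(-14.06, 0) = 0, max(3.125, 0) = 3.125, max(12.75, 0) = 12.75, max(18.14, 0) = 18.14
Node uu (S = 31.25): continuation = 1/1.02·[0.5818·0.0000 + 0.4182·3.1250] = 1.2812; exercise value = 0.0000 ≤ continuation, so V_uu = 1.2812
Node ud (S = 17.5): continuation = 1/1.02·[0.5818·3.1250 + 0.4182·12.7500] = 7.0098; exercise value = 7.5000 > continuation, so V_ud = 7.5000 (exercise)
Node dd (S = 9.8): continuation = 1/1.02·[0.5818·12.7500 + 0.4182·18.1400] = 14.7098; exercise value = 15.2000 > continuation, so V_dd = 15.2000 (exercise)
Node u (S = 25): continuation = 1/1.02·[0.5818·1.2812 + 0.4182·7.5000] = 3.8057; exercise value = 0.0000 ≤ continuation, so V_u = 3.8057
Node d (S = 14): continuation = 1/1.02·[0.5818·7.5000 + 0.4182·15.2000] = 10.5098; exercise value = 11.0000 > continuation, so V_d = 11.0000 (exercise)
Node 0 (S = 20): continuation = 1/1.02·[0.5818·3.8057 + 0.4182·11.0000] = 6.6806; exercise value = 5.0000 ≤ continuation, so V_0 = 6.6806

6.68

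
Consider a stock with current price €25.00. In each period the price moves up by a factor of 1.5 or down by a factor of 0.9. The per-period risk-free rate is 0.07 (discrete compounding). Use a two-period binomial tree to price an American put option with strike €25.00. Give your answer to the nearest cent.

Risk-neutral probability p = (1 + 0.07 − 0.9)/(1.5 − 0.9) = 0.1700/0.6000 = 0.2833
Terminal stock prices: S_uu = 56.25, S_ud = 33.75, S_dd = 20.25
Terminal payoffs (K − S): max(-31.25, 0) = 0, max(-8.75, 0) = 0, max(4.75, 0) = 4.75
Node u (S = 37.5): continuation = 1/1.07·[0.2833·0.0000 + 0.7167·0.0000] = 0.0000; exercise value = 0.0000 ≤ continuation, so V_u = 0.0000
Node d (S = 22.5): continuation = 1/1.07·[0.2833·0.0000 + 0.7167·4.7500] = 3.1815; exercise value = 2.5000 ≤ continuation, so V_d = 3.1815
Node 0 (S = 25): continuation = 1/1.07·[0.2833·0.0000 + 0.7167·3.1815] = 2.1309; exercise value = 0.0000 ≤ continuation, so V_0 = 2.1309

€2.13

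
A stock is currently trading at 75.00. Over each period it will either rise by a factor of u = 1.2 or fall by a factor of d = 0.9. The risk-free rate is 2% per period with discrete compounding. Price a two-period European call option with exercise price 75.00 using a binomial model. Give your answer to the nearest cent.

Risk-neutral probability p = (1 + 0.02 − 0.9)/(1.2 − 0.9) = 0.1200/0.3000 = 0.4000
Terminal stock prices: S_uu = 108, S_ud = 81, S_dd = 60.75
Terminal payoffs (S − K): max(33, 0) = 33, max(6, 0) = 6, max(-14.25, 0) = 0
Node u (S = 90): V_u = 1/1.02·[0.4000·33.0000 + 0.6000·6.0000] = 16.4706
Node d (S = 67.5): V_d = 1/1.02·[0.4000·6.0000 + 0.6000·0.0000] = 2.3529
Node 0 (S = 75): V_0 = 1/1.02·[0.4000·16.4706 + 0.6000·2.3529] = 7.8431

7.84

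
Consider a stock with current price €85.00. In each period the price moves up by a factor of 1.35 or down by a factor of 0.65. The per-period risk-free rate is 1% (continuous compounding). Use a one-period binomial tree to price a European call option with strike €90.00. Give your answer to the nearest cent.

€12.60

Risk-neutral probability p = (e^0.01 − 0.65)/(1.35 − 0.65) = 0.3601/0.7000 = 0.5144
Terminal stock prices: S_u = 114.8, S_d = 55.25
Terminal payoffs (S − K): max(24.75, 0) = 24.75, max(-34.75, 0) = 0
Node 0 (S = 85): V_0 = e^(−0.01)·[0.5144·24.7500 + 0.4856·0.0000] = 12.6037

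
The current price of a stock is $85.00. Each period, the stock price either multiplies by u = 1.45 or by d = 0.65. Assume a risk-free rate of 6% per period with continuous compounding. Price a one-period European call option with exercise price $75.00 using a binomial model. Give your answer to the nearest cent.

$23.39

Risk-neutral probability p = (e^0.06 − 0.65)/(1.45 − 0.65) = 0.4118/0.8000 = 0.5148
Terminal stock prices: S_u = 123.2, S_d = 55.25
Terminal payoffs (S − K): max(48.25, 0) = 48.25, max(-19.75, 0) = 0
Node 0 (S = 85): V_0 = e^(−0.06)·[0.5148·48.2500 + 0.4852·0.0000] = 23.3924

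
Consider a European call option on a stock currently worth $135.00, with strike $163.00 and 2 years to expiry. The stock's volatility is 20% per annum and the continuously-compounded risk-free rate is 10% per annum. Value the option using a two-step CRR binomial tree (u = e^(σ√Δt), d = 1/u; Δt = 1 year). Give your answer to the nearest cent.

$15.91

CRR parameters: u = e^(σ√Δt) = e^(0.2·√1) = 1.2214, d = 1/u = 0.8187
Per-period rate: rΔt = 0.1·1 = 0.1, so R = e^0.1 = 1.1052
Risk-neutral probability p = (e^0.1 − 0.8187)/(1.2214 − 0.8187) = 0.2864/0.4027 = 0.7113
Terminal stock prices: S_uu = 201.4, S_ud = 135, S_dd = 90.49
Terminal payoffs (S − K): max(38.4, 0) = 38.4, max(-28, 0) = 0, max(-72.51, 0) = 0
Node u (S = 164.9): V_u = e^(−0.1)·[0.7113·38.3963 + 0.2887·0.0000] = 24.7140
Node d (S = 110.5): V_d = e^(−0.1)·[0.7113·0.0000 + 0.2887·0.0000] = 0.0000
Node 0 (S = 135): V_0 = e^(−0.1)·[0.7113·24.7140 + 0.2887·0.0000] = 15.9073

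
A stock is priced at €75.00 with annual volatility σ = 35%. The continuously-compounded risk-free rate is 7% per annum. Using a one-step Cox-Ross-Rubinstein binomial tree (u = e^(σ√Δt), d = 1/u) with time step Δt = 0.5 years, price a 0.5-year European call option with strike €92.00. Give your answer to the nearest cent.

€2.00

CRR parameters: u = e^(σ√Δt) = e^(0.35·√0.5) = 1.2808, d = 1/u = 0.7808
Per-period rate: rΔt = 0.07·0.5 = 0.035, so R = e^0.035 = 1.0356
Risk-neutral probability p = (e^0.035 − 0.7808)/(1.2808 − 0.7808) = 0.2549/0.5000 = 0.5097
Terminal stock prices: S_u = 96.06, S_d = 58.56
Terminal payoffs (S − K): max(4.06, 0) = 4.06, max(-33.44, 0) = 0
Node 0 (S = 75): V_0 = e^(−0.035)·[0.5097·4.0602 + 0.4903·0.0000] = 1.9982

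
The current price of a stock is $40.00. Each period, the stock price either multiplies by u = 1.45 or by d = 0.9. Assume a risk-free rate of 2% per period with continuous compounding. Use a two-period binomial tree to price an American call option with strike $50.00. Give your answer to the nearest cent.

$2.29

Risk-neutral probability p = (e^0.02 − 0.9)/(1.45 − 0.9) = 0.1202/0.5500 = 0.2185
Terminal stock prices: S_uu = 84.1, S_ud = 52.2, S_dd = 32.4
Terminal payoffs (S − K): max(34.1, 0) = 34.1, max(2.2, 0) = 2.2, max(-17.6, 0) = 0
Node u (S = 58): continuation = e^(−0.02)·[0.2185·34.1000 + 0.7815·2.2000] = 8.9901; exercise value = 8.0000 ≤ continuation, so V_u = 8.9901
Node d (S = 36): continuation = e^(−0.02)·[0.2185·2.2000 + 0.7815·0.0000] = 0.4713; exercise value = 0.0000 ≤ continuation, so V_d = 0.4713
Node 0 (S = 40): continuation = e^(−0.02)·[0.2185·8.9901 + 0.7815·0.4713] = 2.2868; exercise value = 0.0000 ≤ continuation, so V_0 = 2.2868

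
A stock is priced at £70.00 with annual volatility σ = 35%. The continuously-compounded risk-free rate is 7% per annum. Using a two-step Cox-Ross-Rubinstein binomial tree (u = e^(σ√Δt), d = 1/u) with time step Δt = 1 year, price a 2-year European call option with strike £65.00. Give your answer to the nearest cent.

CRR parameters: u = e^(σ√Δt) = e^(0.35·√1) = 1.4191, d = 1/u = 0.7047
Per-period rate: rΔt = 0.07·1 = 0.07, so R = e^0.07 = 1.0725
Risk-neutral probability p = (e^0.07 − 0.7047)/(1.4191 − 0.7047) = 0.3678/0.7144 = 0.5149
Terminal stock prices: S_uu = 141, S_ud = 70, S_dd = 34.76
Terminal payoffs (S − K): max(75.96, 0) = 75.96, max(5, 0) = 5, max(-30.24, 0) = 0
Node u (S = 99.33): V_u = e^(−0.07)·[0.5149·75.9627 + 0.4851·5.0000] = 38.7291
Node d (S = 49.33): V_d = e^(−0.07)·[0.5149·5.0000 + 0.4851·0.0000] = 2.4004
Node 0 (S = 70): V_0 = e^(−0.07)·[0.5149·38.7291 + 0.4851·2.4004] = 19.6785

£19.68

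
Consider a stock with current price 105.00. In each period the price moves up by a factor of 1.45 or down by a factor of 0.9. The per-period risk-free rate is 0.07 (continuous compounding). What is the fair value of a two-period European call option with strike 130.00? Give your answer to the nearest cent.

10.39

Risk-neutral probability p = (e^0.07 − 0.9)/(1.45 − 0.9) = 0.1725/0.5500 = 0.3137
Terminal stock prices: S_uu = 220.8, S_ud = 137, S_dd = 85.05
Terminal payoffs (S − K): max(90.76, 0) = 90.76, max(7.025, 0) = 7.025, max(-44.95, 0) = 0
Node u (S = 152.2): V_u = e^(−0.07)·[0.3137·90.7625 + 0.6863·7.0250] = 31.0388
Node d (S = 94.5): V_d = e^(−0.07)·[0.3137·7.0250 + 0.6863·0.0000] = 2.0544
Node 0 (S = 105): V_0 = e^(−0.07)·[0.3137·31.0388 + 0.6863·2.0544] = 10.3919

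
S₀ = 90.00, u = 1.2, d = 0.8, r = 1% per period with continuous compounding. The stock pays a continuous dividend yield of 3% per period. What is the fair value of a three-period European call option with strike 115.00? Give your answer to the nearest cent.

3.60

Per-period risk-free factor R = e^0.01 = 1.0101; dividend-adjusted growth = e^(0.01−0.03) = 0.9802.
Risk-neutral probability p = (0.9802 − 0.8)/(1.2 − 0.8) = 0.1802/0.4000 = 0.4505
Terminal stock prices: S_uuu = 155.5, S_uud = 103.7, S_udd = 69.12, S_ddd = 46.08
Terminal payoffs (S − K): max(40.52, 0) = 40.52, max(-11.32, 0) = 0, max(-45.88, 0) = 0, max(-68.92, 0) = 0
Node uu (S = 129.6): V_uu = e^(−0.01)·[0.4505·40.5200 + 0.5495·0.0000] = 18.0725
Node ud (S = 86.4): V_ud = e^(−0.01)·[0.4505·0.0000 + 0.5495·0.0000] = 0.0000
Node dd (S = 57.6): V_dd = e^(−0.01)·[0.4505·0.0000 + 0.5495·0.0000] = 0.0000
Node u (S = 108): V_u = e^(−0.01)·[0.4505·18.0725 + 0.5495·0.0000] = 8.0606
Node d (S = 72): V_d = e^(−0.01)·[0.4505·0.0000 + 0.5495·0.0000] = 0.0000
Node 0 (S = 90): V_0 = e^(−0.01)·[0.4505·8.0606 + 0.5495·0.0000] = 3.5951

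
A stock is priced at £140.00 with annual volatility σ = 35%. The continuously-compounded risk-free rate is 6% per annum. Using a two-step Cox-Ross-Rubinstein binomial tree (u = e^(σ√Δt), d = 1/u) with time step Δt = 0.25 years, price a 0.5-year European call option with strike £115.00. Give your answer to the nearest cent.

CRR parameters: u = e^(σ√Δt) = e^(0.35·√0.25) = 1.1912, d = 1/u = 0.8395
Per-period rate: rΔt = 0.06·0.25 = 0.015, so R = e^0.015 = 1.0151
Risk-neutral probability p = (e^0.015 − 0.8395)/(1.1912 − 0.8395) = 0.1757/0.3518 = 0.4993
Terminal stock prices: S_uu = 198.7, S_ud = 140, S_dd = 98.66
Terminal payoffs (S − K): max(83.67, 0) = 83.67, max(25, 0) = 25, max(-16.34, 0) = 0
Node u (S = 166.8): V_u = e^(−0.015)·[0.4993·83.6695 + 0.5007·25.0000] = 53.4866
Node d (S = 117.5): V_d = e^(−0.015)·[0.4993·25.0000 + 0.5007·0.0000] = 12.2972
Node 0 (S = 140): V_0 = e^(−0.015)·[0.4993·53.4866 + 0.5007·12.2972] = 32.3747

£32.37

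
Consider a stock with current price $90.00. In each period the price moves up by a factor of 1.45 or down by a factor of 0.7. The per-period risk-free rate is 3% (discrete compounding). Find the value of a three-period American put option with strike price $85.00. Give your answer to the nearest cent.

$17.41

Risk-neutral probability p = (1 + 0.03 − 0.7)/(1.45 − 0.7) = 0.3300/0.7500 = 0.4400
Terminal stock prices: S_uuu = 274.4, S_uud = 132.5, S_udd = 63.94, S_ddd = 30.87
Terminal payoffs (K − S): max(-189.4, 0) = 0, max(-47.46, 0) = 0, max(21.06, 0) = 21.06, max(54.13, 0) = 54.13
Node uu (S = 189.2): continuation = 1/1.03·[0.4400·0.0000 + 0.5600·0.0000] = 0.0000; exercise value = 0.0000 ≤ continuation, so V_uu = 0.0000
Node ud (S = 91.35): continuation = 1/1.03·[0.4400·0.0000 + 0.5600·21.0550] = 11.4474; exercise value = 0.0000 ≤ continuation, so V_ud = 11.4474
Node dd (S = 44.1): continuation = 1/1.03·[0.4400·21.0550 + 0.5600·54.1300] = 38.4243; exercise value = 40.9000 > continuation, so V_dd = 40.9000 (exercise)
Node u (S = 130.5): continuation = 1/1.03·[0.4400·0.0000 + 0.5600·11.4474] = 6.2238; exercise value = 0.0000 ≤ continuation, so V_u = 6.2238
Node d (S = 63): continuation = 1/1.03·[0.4400·11.4474 + 0.5600·40.9000] = 27.1270; exercise value = 22.0000 ≤ continuation, so V_d = 27.1270
Node 0 (S = 90): continuation = 1/1.03·[0.4400·6.2238 + 0.5600·27.1270] = 17.4074; exercise value = 0.0000 ≤ continuation, so V_0 = 17.4074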